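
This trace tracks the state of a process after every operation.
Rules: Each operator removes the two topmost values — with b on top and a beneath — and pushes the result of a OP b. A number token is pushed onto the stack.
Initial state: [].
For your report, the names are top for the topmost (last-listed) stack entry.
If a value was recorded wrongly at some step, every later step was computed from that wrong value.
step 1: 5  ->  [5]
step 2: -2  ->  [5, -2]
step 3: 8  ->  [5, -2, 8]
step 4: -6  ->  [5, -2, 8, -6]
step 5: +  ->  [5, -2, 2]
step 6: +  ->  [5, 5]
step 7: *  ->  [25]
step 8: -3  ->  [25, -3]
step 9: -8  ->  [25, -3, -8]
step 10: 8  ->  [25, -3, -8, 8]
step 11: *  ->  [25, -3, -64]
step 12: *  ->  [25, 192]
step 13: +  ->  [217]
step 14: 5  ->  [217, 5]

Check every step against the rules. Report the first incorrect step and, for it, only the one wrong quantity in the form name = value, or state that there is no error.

1. push 5: top = 5 (checks out)
2. push -2: top = -2 (agrees with the trace)
3. push 8: top = 8 (exactly as logged)
4. push -6: top = -6 (in agreement)
5. 8 + -6 = 2 (verified)
6. -2 + 2 = 0 (the trace has a different value)
Step 6 is the first one off; corrected, top = 0.

step 6, top = 0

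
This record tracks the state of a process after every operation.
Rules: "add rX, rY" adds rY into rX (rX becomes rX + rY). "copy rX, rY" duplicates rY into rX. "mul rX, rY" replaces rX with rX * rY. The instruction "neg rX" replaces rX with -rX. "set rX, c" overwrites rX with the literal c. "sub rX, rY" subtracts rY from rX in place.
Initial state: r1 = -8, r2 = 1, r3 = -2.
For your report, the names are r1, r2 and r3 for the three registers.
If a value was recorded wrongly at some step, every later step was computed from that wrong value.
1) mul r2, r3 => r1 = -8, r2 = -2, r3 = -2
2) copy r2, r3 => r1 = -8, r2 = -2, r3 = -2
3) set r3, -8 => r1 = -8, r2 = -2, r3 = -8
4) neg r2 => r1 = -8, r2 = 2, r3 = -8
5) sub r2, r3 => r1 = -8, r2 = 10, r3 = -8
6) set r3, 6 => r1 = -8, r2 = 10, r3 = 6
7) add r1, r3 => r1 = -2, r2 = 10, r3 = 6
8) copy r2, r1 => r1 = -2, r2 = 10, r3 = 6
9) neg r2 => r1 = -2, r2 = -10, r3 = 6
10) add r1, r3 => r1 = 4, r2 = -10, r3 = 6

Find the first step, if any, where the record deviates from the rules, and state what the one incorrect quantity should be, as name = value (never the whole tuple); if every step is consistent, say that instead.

step 8, r2 = -2

1. r2 = 1 * -2 = -2 (same as recorded)
2. r2 = -2 (agrees with the record)
3. r3 = -8 (same as recorded)
4. r2 = -(-2) = 2 (in agreement)
5. r2 = 2 - -8 = 10 (exactly as logged)
6. r3 = 6 (same as recorded)
7. r1 = -8 + 6 = -2 (same as recorded)
8. r2 = -2 (the record disagrees here)
The earliest wrong entry is at step 8: it should read r2 = -2.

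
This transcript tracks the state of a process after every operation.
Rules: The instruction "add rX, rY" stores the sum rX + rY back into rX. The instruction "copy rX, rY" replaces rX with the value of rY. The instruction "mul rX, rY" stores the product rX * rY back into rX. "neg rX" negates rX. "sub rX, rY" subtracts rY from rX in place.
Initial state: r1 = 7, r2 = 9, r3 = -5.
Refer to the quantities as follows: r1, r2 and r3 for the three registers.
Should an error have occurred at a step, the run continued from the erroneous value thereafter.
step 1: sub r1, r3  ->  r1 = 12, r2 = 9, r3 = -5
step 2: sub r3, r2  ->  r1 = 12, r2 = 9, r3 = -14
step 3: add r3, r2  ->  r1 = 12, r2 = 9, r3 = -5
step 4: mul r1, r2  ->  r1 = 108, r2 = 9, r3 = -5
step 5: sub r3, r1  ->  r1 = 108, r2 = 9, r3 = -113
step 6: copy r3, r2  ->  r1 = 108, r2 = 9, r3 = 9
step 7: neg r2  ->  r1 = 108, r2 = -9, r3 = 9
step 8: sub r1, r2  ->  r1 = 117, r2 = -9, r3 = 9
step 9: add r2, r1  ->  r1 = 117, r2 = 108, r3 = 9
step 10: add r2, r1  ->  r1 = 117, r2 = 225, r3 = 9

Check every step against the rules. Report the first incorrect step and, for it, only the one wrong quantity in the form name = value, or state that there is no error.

step 1: r1 = 7 - -5 = 12 -> exactly as logged
step 2: r3 = -5 - 9 = -14 -> verified
step 3: r3 = -14 + 9 = -5 -> exactly as logged
step 4: r1 = 12 * 9 = 108 -> consistent with the transcript
step 5: r3 = -5 - 108 = -113 -> exactly as logged
step 6: r3 = 9 -> exactly as logged
step 7: r2 = -(9) = -9 -> no discrepancy
step 8: r1 = 108 - -9 = 117 -> same as recorded
step 9: r2 = -9 + 117 = 108 -> in agreement
step 10: r2 = 108 + 117 = 225 -> same as recorded
Each recorded entry agrees with the recomputation.

no error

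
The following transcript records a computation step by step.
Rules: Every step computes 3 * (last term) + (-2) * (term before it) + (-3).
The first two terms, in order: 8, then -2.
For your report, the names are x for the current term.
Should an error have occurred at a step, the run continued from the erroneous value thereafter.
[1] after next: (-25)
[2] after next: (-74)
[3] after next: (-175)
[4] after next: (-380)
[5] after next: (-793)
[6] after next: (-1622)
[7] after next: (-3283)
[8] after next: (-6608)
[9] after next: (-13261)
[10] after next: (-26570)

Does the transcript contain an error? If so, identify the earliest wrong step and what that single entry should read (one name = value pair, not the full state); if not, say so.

no error

Recomputing the run from the initial state:
step 1: x = -25
step 2: x = -74
step 3: x = -175
step 4: x = -380
step 5: x = -793
step 6: x = -1622
step 7: x = -3283
step 8: x = -6608
step 9: x = -13261
step 10: x = -26570
This matches the transcript at every step.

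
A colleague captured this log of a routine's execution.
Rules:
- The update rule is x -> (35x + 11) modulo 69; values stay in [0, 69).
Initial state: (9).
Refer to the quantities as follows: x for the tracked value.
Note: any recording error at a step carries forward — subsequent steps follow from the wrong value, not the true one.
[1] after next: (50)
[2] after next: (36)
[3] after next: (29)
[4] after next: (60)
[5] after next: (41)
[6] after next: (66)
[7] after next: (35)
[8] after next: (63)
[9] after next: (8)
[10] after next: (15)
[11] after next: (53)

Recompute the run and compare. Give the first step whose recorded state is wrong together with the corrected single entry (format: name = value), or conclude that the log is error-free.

step 7, x = 44

1. x = (35*9 + 11) mod 69 = 50 (consistent with the log)
2. x = (35*50 + 11) mod 69 = 36 (verified)
3. x = (35*36 + 11) mod 69 = 29 (confirmed correct)
4. x = (35*29 + 11) mod 69 = 60 (checks out)
5. x = (35*60 + 11) mod 69 = 41 (confirmed correct)
6. x = (35*41 + 11) mod 69 = 66 (agrees with the log)
7. x = (35*66 + 11) mod 69 = 44 (first mismatch against the log)
The audit stops at step 7: the recorded entry is wrong and should be x = 44.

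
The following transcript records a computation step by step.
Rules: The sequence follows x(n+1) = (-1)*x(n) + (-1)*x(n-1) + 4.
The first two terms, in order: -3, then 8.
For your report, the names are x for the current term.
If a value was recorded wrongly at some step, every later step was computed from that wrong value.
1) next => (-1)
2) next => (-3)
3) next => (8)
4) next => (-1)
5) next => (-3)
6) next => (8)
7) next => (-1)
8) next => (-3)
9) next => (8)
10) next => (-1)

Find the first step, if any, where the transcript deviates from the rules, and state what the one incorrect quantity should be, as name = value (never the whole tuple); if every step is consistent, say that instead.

no error

1. x = -1*(8) + (-1)*(-3) + (4) = -1 (agrees with the transcript)
2. x = -1*(-1) + (-1)*(8) + (4) = -3 (in agreement)
3. x = -1*(-3) + (-1)*(-1) + (4) = 8 (agrees with the transcript)
4. x = -1*(8) + (-1)*(-3) + (4) = -1 (confirmed correct)
5. x = -1*(-1) + (-1)*(8) + (4) = -3 (verified)
6. x = -1*(-3) + (-1)*(-1) + (4) = 8 (confirmed correct)
7. x = -1*(8) + (-1)*(-3) + (4) = -1 (consistent with the transcript)
8. x = -1*(-1) + (-1)*(8) + (4) = -3 (same as recorded)
9. x = -1*(-3) + (-1)*(-1) + (4) = 8 (consistent with the transcript)
10. x = -1*(8) + (-1)*(-3) + (4) = -1 (same as recorded)
Every step is consistent.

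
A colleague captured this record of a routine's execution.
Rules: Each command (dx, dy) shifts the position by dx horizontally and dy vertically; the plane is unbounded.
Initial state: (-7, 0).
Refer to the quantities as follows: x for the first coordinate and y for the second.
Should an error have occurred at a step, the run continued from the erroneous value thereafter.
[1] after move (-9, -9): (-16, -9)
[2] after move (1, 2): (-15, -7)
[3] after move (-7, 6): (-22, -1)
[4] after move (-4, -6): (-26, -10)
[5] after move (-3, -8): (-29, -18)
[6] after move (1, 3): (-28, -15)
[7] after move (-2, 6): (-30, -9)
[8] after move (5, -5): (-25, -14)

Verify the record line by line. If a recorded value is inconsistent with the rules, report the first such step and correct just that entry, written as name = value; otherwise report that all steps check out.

step 4, y = -7

step 1: x = -7 + (-9) = -16, y = 0 + (-9) = -9 -> no discrepancy
step 2: x = -16 + (1) = -15, y = -9 + (2) = -7 -> agrees with the record
step 3: x = -15 + (-7) = -22, y = -7 + (6) = -1 -> matches
step 4: x = -22 + (-4) = -26, y = -1 + (-6) = -7 -> first mismatch against the record
First deviation found at step 4; the corrected entry is y = -7.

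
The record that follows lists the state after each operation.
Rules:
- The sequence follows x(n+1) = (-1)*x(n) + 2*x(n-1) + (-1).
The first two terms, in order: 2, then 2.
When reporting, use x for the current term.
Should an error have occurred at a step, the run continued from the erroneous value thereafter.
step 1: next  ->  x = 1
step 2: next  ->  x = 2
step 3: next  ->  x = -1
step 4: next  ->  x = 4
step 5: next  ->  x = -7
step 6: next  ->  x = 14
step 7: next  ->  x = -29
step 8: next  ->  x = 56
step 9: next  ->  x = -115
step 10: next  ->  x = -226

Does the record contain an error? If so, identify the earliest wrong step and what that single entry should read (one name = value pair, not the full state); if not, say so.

step 10, x = 226

Recomputing the run from the initial state:
step 1: x = 1
step 2: x = 2
step 3: x = -1
step 4: x = 4
step 5: x = -7
step 6: x = 14
step 7: x = -29
step 8: x = 56
step 9: x = -115
step 10: x = 226
The first disagreement with the record is at step 10, where the value should be x = 226.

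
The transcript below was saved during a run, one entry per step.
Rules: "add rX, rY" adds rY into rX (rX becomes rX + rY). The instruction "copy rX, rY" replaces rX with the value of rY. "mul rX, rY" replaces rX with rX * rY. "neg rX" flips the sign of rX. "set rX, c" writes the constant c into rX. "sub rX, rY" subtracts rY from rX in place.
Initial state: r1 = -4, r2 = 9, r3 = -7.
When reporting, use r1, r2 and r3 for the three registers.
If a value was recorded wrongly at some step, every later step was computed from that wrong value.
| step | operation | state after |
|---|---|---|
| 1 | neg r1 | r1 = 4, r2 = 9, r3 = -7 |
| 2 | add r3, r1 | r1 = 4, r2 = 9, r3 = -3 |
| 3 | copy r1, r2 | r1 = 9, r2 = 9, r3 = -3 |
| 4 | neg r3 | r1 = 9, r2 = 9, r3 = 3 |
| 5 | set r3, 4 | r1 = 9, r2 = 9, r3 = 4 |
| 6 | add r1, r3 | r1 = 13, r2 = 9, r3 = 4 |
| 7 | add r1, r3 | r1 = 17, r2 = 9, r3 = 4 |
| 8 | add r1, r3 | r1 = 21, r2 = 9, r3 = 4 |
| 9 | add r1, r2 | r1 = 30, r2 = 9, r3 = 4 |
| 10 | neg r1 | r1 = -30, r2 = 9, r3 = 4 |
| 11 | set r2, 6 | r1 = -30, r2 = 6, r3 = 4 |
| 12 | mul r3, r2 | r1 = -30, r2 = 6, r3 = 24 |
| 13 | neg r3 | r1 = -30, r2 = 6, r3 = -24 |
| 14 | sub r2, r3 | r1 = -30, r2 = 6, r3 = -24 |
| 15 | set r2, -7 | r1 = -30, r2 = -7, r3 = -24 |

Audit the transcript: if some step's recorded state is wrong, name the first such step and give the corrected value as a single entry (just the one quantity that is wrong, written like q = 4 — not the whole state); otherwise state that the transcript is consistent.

step 14, r2 = 30

Recomputing the run from the initial state:
step 1: r1 = 4, r2 = 9, r3 = -7
step 2: r1 = 4, r2 = 9, r3 = -3
step 3: r1 = 9, r2 = 9, r3 = -3
step 4: r1 = 9, r2 = 9, r3 = 3
step 5: r1 = 9, r2 = 9, r3 = 4
step 6: r1 = 13, r2 = 9, r3 = 4
step 7: r1 = 17, r2 = 9, r3 = 4
step 8: r1 = 21, r2 = 9, r3 = 4
step 9: r1 = 30, r2 = 9, r3 = 4
step 10: r1 = -30, r2 = 9, r3 = 4
step 11: r1 = -30, r2 = 6, r3 = 4
step 12: r1 = -30, r2 = 6, r3 = 24
step 13: r1 = -30, r2 = 6, r3 = -24
step 14: r1 = -30, r2 = 30, r3 = -24
step 15: r1 = -30, r2 = -7, r3 = -24
The first disagreement with the transcript is at step 14, where the value should be r2 = 30.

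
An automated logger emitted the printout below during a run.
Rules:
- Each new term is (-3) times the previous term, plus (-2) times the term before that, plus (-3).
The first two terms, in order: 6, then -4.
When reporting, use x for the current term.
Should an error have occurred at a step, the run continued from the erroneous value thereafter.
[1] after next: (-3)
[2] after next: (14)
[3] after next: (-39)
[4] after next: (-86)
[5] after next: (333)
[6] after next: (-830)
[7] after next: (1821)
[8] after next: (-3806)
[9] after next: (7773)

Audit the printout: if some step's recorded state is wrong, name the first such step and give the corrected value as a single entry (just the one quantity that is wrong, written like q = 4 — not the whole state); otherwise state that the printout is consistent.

Recomputing the run from the initial state:
step 1: x = -3
step 2: x = 14
step 3: x = -39
step 4: x = 86
step 5: x = -183
step 6: x = 374
step 7: x = -759
step 8: x = 1526
step 9: x = -3063
The first disagreement with the printout is at step 4, where the value should be x = 86.

step 4, x = 86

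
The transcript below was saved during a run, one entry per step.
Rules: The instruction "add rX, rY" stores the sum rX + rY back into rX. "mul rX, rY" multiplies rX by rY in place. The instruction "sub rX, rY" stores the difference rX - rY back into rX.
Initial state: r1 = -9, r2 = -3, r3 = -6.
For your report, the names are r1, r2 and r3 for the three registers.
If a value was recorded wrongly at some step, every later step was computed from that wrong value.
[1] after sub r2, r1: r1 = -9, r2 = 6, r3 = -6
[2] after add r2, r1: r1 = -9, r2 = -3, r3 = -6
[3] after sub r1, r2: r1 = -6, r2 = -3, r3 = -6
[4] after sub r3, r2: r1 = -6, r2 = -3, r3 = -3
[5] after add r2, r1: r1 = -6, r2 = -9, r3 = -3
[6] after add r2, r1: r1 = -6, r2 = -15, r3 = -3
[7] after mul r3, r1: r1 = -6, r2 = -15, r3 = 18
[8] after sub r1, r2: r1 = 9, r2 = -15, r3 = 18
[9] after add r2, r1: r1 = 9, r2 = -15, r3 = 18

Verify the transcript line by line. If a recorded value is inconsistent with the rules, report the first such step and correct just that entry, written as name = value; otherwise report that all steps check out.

step 9, r2 = -6

Recomputing the run from the initial state:
step 1: r1 = -9, r2 = 6, r3 = -6
step 2: r1 = -9, r2 = -3, r3 = -6
step 3: r1 = -6, r2 = -3, r3 = -6
step 4: r1 = -6, r2 = -3, r3 = -3
step 5: r1 = -6, r2 = -9, r3 = -3
step 6: r1 = -6, r2 = -15, r3 = -3
step 7: r1 = -6, r2 = -15, r3 = 18
step 8: r1 = 9, r2 = -15, r3 = 18
step 9: r1 = 9, r2 = -6, r3 = 18
The first disagreement with the transcript is at step 9, where the value should be r2 = -6.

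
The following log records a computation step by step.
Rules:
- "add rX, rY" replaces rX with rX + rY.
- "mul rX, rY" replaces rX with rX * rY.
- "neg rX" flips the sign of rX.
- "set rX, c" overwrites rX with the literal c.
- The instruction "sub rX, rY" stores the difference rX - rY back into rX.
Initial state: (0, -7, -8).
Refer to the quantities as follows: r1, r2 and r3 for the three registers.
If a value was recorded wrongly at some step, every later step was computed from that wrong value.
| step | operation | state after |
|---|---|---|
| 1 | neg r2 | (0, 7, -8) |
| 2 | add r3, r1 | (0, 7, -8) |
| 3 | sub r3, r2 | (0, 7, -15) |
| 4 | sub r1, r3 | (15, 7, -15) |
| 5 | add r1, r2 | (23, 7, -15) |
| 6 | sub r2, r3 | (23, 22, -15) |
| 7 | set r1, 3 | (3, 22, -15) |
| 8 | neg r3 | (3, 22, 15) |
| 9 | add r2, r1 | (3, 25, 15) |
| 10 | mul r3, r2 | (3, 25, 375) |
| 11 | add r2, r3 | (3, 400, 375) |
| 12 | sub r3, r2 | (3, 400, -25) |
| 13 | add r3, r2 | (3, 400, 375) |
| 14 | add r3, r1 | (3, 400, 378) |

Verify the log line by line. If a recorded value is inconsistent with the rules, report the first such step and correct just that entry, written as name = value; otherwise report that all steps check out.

step 5, r1 = 22

1. r2 = -(-7) = 7 (consistent with the log)
2. r3 = -8 + 0 = -8 (confirmed correct)
3. r3 = -8 - 7 = -15 (confirmed correct)
4. r1 = 0 - -15 = 15 (checks out)
5. r1 = 15 + 7 = 22 (this is not what the log shows)
That makes step 5 the first incorrect line — r1 = 22 is what it should show.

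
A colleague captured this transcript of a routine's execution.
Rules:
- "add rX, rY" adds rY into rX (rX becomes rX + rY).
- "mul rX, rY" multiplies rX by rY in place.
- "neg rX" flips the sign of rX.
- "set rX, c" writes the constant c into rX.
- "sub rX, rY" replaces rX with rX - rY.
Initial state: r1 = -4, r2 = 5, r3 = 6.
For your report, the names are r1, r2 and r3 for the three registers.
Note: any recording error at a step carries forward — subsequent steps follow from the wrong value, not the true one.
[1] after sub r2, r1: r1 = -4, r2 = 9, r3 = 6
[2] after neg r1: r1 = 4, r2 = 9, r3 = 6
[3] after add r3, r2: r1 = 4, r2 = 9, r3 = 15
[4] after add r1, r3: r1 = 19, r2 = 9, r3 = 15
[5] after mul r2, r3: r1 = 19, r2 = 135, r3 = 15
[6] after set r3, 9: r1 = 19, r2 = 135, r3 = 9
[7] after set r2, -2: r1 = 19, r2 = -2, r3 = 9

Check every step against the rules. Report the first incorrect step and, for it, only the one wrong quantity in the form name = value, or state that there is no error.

no error

Recomputing the run from the initial state:
step 1: r1 = -4, r2 = 9, r3 = 6
step 2: r1 = 4, r2 = 9, r3 = 6
step 3: r1 = 4, r2 = 9, r3 = 15
step 4: r1 = 19, r2 = 9, r3 = 15
step 5: r1 = 19, r2 = 135, r3 = 15
step 6: r1 = 19, r2 = 135, r3 = 9
step 7: r1 = 19, r2 = -2, r3 = 9
This matches the transcript at every step.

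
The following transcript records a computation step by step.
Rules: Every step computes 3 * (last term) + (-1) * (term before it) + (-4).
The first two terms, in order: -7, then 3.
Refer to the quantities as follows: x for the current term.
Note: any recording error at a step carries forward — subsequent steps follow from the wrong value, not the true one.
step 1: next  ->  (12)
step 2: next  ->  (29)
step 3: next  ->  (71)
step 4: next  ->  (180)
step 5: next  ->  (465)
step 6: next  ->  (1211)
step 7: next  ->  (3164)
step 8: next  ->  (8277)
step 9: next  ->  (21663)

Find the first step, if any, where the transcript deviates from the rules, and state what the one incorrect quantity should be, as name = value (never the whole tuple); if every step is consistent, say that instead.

no error

Step 1: x = 3*(3) + (-1)*(-7) + (-4) = 12 — no discrepancy.
Step 2: x = 3*(12) + (-1)*(3) + (-4) = 29 — no discrepancy.
Step 3: x = 3*(29) + (-1)*(12) + (-4) = 71 — no discrepancy.
Step 4: x = 3*(71) + (-1)*(29) + (-4) = 180 — verified.
Step 5: x = 3*(180) + (-1)*(71) + (-4) = 465 — checks out.
Step 6: x = 3*(465) + (-1)*(180) + (-4) = 1211 — exactly as logged.
Step 7: x = 3*(1211) + (-1)*(465) + (-4) = 3164 — in agreement.
Step 8: x = 3*(3164) + (-1)*(1211) + (-4) = 8277 — exactly as logged.
Step 9: x = 3*(8277) + (-1)*(3164) + (-4) = 21663 — agrees with the transcript.
Nothing is out of place; the run is error-free.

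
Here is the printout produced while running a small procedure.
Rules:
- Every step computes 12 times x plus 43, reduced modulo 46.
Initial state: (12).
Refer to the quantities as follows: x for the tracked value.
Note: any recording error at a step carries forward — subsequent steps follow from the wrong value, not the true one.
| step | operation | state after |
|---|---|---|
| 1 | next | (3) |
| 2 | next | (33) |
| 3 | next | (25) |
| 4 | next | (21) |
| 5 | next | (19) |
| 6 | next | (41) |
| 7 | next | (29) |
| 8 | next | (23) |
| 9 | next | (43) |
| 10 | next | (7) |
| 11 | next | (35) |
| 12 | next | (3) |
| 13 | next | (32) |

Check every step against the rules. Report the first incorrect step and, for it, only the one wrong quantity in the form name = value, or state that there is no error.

step 13, x = 33

Recomputing the run from the initial state:
step 1: x = 3
step 2: x = 33
step 3: x = 25
step 4: x = 21
step 5: x = 19
step 6: x = 41
step 7: x = 29
step 8: x = 23
step 9: x = 43
step 10: x = 7
step 11: x = 35
step 12: x = 3
step 13: x = 33
The first disagreement with the printout is at step 13, where the value should be x = 33.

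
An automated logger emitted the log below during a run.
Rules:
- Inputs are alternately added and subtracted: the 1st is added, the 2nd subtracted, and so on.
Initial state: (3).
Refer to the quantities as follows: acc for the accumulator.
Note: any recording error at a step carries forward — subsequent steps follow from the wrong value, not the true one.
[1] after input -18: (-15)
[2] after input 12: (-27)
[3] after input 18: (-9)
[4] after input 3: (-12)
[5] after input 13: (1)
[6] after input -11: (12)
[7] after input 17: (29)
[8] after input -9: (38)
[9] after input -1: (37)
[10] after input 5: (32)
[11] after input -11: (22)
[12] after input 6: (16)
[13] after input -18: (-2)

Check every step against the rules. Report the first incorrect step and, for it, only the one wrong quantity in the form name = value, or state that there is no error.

step 11, acc = 21

step 1: acc = 3 + -18 = -15 -> consistent with the log
step 2: acc = -15 - 12 = -27 -> verified
step 3: acc = -27 + 18 = -9 -> exactly as logged
step 4: acc = -9 - 3 = -12 -> same as recorded
step 5: acc = -12 + 13 = 1 -> agrees with the log
step 6: acc = 1 - -11 = 12 -> matches
step 7: acc = 12 + 17 = 29 -> confirmed correct
step 8: acc = 29 - -9 = 38 -> checks out
step 9: acc = 38 + -1 = 37 -> consistent with the log
step 10: acc = 37 - 5 = 32 -> confirmed correct
step 11: acc = 32 + -11 = 21 -> the recorded entry deviates here
Conclusion: step 11 carries the first error; the entry should be acc = 21.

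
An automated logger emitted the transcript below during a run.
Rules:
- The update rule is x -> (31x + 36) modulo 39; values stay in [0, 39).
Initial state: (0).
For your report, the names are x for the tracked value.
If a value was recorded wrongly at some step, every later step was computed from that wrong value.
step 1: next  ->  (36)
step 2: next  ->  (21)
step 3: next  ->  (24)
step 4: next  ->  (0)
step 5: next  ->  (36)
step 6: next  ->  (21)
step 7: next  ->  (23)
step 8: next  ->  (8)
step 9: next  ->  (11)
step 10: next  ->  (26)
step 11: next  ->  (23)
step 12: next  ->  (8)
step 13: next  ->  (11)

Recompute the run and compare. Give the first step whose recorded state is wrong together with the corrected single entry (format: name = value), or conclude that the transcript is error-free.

step 7, x = 24

Step 1: x = (31*0 + 36) mod 39 = 36 — exactly as logged.
Step 2: x = (31*36 + 36) mod 39 = 21 — exactly as logged.
Step 3: x = (31*21 + 36) mod 39 = 24 — confirmed correct.
Step 4: x = (31*24 + 36) mod 39 = 0 — agrees with the transcript.
Step 5: x = (31*0 + 36) mod 39 = 36 — same as recorded.
Step 6: x = (31*36 + 36) mod 39 = 21 — checks out.
Step 7: x = (31*21 + 36) mod 39 = 24 — this is not what the transcript shows.
So the first discrepancy is step 7, where the right value is x = 24.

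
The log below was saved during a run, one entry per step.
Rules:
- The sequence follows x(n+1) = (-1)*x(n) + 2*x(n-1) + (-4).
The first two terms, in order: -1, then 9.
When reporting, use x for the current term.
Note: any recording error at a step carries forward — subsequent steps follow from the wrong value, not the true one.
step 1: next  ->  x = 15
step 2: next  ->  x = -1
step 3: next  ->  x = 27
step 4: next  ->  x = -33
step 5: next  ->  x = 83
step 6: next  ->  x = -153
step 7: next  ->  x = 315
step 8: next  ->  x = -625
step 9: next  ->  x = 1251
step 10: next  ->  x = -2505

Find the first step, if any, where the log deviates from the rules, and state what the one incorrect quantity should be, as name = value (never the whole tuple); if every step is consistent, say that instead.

Recomputing the run from the initial state:
step 1: x = -15
step 2: x = 29
step 3: x = -63
step 4: x = 117
step 5: x = -247
step 6: x = 477
step 7: x = -975
step 8: x = 1925
step 9: x = -3879
step 10: x = 7725
The first disagreement with the log is at step 1, where the value should be x = -15.

step 1, x = -15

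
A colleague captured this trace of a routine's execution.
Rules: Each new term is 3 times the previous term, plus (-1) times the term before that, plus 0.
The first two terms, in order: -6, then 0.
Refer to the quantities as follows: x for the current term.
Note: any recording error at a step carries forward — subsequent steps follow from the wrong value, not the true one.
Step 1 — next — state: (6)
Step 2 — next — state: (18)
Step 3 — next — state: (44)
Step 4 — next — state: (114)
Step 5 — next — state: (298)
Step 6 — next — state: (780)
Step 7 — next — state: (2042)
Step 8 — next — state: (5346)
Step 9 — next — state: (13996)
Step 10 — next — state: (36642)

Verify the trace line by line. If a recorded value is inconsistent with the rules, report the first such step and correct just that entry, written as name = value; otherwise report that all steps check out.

Recomputing the run from the initial state:
step 1: x = 6
step 2: x = 18
step 3: x = 48
step 4: x = 126
step 5: x = 330
step 6: x = 864
step 7: x = 2262
step 8: x = 5922
step 9: x = 15504
step 10: x = 40590
The first disagreement with the trace is at step 3, where the value should be x = 48.

step 3, x = 48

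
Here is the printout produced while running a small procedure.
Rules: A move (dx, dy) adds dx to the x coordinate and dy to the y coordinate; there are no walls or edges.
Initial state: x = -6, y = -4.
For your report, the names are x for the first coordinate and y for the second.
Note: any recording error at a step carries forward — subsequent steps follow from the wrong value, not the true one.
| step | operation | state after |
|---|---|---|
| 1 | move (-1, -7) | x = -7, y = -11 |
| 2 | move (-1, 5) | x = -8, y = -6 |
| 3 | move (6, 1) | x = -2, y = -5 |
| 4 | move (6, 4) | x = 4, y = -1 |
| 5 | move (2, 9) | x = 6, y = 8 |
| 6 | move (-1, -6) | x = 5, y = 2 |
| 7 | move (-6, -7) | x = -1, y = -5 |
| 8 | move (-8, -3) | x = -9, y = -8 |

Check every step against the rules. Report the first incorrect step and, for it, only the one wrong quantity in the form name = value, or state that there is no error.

Recomputing the run from the initial state:
step 1: x = -7, y = -11
step 2: x = -8, y = -6
step 3: x = -2, y = -5
step 4: x = 4, y = -1
step 5: x = 6, y = 8
step 6: x = 5, y = 2
step 7: x = -1, y = -5
step 8: x = -9, y = -8
This matches the printout at every step.

no error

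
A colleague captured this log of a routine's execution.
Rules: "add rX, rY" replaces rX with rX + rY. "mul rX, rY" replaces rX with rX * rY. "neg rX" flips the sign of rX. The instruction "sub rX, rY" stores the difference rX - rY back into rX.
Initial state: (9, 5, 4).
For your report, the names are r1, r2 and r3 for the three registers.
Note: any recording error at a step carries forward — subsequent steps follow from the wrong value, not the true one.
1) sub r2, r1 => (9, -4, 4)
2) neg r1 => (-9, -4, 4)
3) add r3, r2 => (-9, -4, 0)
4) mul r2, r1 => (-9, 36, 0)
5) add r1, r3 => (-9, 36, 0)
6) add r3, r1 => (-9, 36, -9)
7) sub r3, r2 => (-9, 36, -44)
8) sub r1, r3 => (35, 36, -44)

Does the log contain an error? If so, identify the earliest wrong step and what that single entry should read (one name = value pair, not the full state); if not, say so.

1. r2 = 5 - 9 = -4 (agrees with the log)
2. r1 = -(9) = -9 (same as recorded)
3. r3 = 4 + -4 = 0 (agrees with the log)
4. r2 = -4 * -9 = 36 (verified)
5. r1 = -9 + 0 = -9 (no discrepancy)
6. r3 = 0 + -9 = -9 (checks out)
7. r3 = -9 - 36 = -45 (first mismatch against the log)
The earliest wrong entry is at step 7: it should read r3 = -45.

step 7, r3 = -45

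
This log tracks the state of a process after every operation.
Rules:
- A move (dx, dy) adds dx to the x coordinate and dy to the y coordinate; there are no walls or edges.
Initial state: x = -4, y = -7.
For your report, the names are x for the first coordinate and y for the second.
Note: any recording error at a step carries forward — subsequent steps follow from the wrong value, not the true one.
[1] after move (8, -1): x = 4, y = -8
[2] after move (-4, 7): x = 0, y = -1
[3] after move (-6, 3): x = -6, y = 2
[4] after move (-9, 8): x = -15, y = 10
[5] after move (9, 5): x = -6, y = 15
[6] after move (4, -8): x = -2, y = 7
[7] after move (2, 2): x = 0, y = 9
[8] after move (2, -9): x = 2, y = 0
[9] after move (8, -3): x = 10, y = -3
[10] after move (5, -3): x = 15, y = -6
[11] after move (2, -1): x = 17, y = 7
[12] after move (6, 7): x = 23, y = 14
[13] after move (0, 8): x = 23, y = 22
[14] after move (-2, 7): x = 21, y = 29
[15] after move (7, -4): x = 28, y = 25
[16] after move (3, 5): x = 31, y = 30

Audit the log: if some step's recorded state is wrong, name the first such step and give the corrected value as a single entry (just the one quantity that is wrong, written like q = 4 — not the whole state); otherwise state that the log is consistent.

Recomputing the run from the initial state:
step 1: x = 4, y = -8
step 2: x = 0, y = -1
step 3: x = -6, y = 2
step 4: x = -15, y = 10
step 5: x = -6, y = 15
step 6: x = -2, y = 7
step 7: x = 0, y = 9
step 8: x = 2, y = 0
step 9: x = 10, y = -3
step 10: x = 15, y = -6
step 11: x = 17, y = -7
step 12: x = 23, y = 0
step 13: x = 23, y = 8
step 14: x = 21, y = 15
step 15: x = 28, y = 11
step 16: x = 31, y = 16
The first disagreement with the log is at step 11, where the value should be y = -7.

step 11, y = -7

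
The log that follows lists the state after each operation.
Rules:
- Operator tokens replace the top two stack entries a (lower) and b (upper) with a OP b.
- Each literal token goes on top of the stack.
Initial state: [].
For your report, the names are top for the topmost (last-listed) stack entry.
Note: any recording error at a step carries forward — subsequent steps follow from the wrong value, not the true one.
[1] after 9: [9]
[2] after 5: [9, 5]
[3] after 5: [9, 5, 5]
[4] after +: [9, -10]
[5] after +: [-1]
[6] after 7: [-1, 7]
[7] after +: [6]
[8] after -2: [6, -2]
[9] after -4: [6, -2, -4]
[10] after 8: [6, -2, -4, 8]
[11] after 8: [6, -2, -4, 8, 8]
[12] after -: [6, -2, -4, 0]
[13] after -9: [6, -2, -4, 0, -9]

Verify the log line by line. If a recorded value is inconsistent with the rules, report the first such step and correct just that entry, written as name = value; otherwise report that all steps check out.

step 4, top = 10

Recomputing the run from the initial state:
step 1: [9]
step 2: [9, 5]
step 3: [9, 5, 5]
step 4: [9, 10]
step 5: [19]
step 6: [19, 7]
step 7: [26]
step 8: [26, -2]
step 9: [26, -2, -4]
step 10: [26, -2, -4, 8]
step 11: [26, -2, -4, 8, 8]
step 12: [26, -2, -4, 0]
step 13: [26, -2, -4, 0, -9]
The first disagreement with the log is at step 4, where the value should be top = 10.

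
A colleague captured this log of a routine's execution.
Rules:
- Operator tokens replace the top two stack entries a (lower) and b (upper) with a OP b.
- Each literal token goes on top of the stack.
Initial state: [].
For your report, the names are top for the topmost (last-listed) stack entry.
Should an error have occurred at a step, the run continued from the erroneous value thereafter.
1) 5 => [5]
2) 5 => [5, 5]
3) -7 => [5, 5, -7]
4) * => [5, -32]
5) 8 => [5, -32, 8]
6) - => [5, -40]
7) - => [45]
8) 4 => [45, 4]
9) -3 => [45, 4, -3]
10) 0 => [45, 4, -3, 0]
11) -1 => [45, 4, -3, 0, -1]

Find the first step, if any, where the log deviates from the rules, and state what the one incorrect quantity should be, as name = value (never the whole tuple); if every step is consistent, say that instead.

step 4, top = -35

Recomputing the run from the initial state:
step 1: [5]
step 2: [5, 5]
step 3: [5, 5, -7]
step 4: [5, -35]
step 5: [5, -35, 8]
step 6: [5, -43]
step 7: [48]
step 8: [48, 4]
step 9: [48, 4, -3]
step 10: [48, 4, -3, 0]
step 11: [48, 4, -3, 0, -1]
The first disagreement with the log is at step 4, where the value should be top = -35.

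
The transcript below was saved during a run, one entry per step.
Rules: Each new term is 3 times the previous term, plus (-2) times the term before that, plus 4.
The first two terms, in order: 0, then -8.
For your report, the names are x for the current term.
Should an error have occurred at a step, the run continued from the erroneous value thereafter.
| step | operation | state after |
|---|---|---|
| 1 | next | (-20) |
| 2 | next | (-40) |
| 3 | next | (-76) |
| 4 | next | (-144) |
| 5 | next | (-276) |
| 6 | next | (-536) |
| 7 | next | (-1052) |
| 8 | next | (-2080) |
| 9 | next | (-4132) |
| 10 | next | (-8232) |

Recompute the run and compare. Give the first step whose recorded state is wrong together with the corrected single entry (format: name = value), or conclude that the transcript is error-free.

no error

Step 1: x = 3*(-8) + (-2)*(0) + (4) = -20 — in agreement.
Step 2: x = 3*(-20) + (-2)*(-8) + (4) = -40 — exactly as logged.
Step 3: x = 3*(-40) + (-2)*(-20) + (4) = -76 — in agreement.
Step 4: x = 3*(-76) + (-2)*(-40) + (4) = -144 — consistent with the transcript.
Step 5: x = 3*(-144) + (-2)*(-76) + (4) = -276 — consistent with the transcript.
Step 6: x = 3*(-276) + (-2)*(-144) + (4) = -536 — matches.
Step 7: x = 3*(-536) + (-2)*(-276) + (4) = -1052 — exactly as logged.
Step 8: x = 3*(-1052) + (-2)*(-536) + (4) = -2080 — consistent with the transcript.
Step 9: x = 3*(-2080) + (-2)*(-1052) + (4) = -4132 — agrees with the transcript.
Step 10: x = 3*(-4132) + (-2)*(-2080) + (4) = -8232 — consistent with the transcript.
Nothing is out of place; the run is error-free.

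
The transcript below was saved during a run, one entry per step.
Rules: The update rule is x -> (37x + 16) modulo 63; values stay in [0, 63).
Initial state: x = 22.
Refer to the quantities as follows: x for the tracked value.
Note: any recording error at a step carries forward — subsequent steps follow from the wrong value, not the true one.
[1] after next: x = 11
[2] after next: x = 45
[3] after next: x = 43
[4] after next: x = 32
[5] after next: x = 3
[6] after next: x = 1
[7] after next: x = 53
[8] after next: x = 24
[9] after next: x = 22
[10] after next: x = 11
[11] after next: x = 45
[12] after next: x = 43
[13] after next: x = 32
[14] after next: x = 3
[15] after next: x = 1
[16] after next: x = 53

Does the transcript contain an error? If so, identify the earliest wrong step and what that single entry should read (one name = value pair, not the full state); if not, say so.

no error

step 1: x = (37*22 + 16) mod 63 = 11 -> matches
step 2: x = (37*11 + 16) mod 63 = 45 -> confirmed correct
step 3: x = (37*45 + 16) mod 63 = 43 -> checks out
step 4: x = (37*43 + 16) mod 63 = 32 -> exactly as logged
step 5: x = (37*32 + 16) mod 63 = 3 -> exactly as logged
step 6: x = (37*3 + 16) mod 63 = 1 -> in agreement
step 7: x = (37*1 + 16) mod 63 = 53 -> confirmed correct
step 8: x = (37*53 + 16) mod 63 = 24 -> in agreement
step 9: x = (37*24 + 16) mod 63 = 22 -> matches
step 10: x = (37*22 + 16) mod 63 = 11 -> confirmed correct
step 11: x = (37*11 + 16) mod 63 = 45 -> confirmed correct
step 12: x = (37*45 + 16) mod 63 = 43 -> agrees with the transcript
step 13: x = (37*43 + 16) mod 63 = 32 -> same as recorded
step 14: x = (37*32 + 16) mod 63 = 3 -> in agreement
step 15: x = (37*3 + 16) mod 63 = 1 -> checks out
step 16: x = (37*1 + 16) mod 63 = 53 -> no discrepancy
All steps check out; nothing to correct.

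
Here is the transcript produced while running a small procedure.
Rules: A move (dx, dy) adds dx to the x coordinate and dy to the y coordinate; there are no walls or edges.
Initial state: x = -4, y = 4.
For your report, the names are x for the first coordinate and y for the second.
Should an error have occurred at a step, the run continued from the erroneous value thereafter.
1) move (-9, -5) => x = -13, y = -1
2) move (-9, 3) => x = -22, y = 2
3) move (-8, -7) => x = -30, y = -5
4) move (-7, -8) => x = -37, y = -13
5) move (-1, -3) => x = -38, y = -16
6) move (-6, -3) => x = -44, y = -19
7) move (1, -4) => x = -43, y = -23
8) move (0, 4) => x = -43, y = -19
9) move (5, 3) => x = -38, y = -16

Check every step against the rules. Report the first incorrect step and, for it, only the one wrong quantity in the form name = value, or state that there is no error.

Recomputing the run from the initial state:
step 1: x = -13, y = -1
step 2: x = -22, y = 2
step 3: x = -30, y = -5
step 4: x = -37, y = -13
step 5: x = -38, y = -16
step 6: x = -44, y = -19
step 7: x = -43, y = -23
step 8: x = -43, y = -19
step 9: x = -38, y = -16
This matches the transcript at every step.

no error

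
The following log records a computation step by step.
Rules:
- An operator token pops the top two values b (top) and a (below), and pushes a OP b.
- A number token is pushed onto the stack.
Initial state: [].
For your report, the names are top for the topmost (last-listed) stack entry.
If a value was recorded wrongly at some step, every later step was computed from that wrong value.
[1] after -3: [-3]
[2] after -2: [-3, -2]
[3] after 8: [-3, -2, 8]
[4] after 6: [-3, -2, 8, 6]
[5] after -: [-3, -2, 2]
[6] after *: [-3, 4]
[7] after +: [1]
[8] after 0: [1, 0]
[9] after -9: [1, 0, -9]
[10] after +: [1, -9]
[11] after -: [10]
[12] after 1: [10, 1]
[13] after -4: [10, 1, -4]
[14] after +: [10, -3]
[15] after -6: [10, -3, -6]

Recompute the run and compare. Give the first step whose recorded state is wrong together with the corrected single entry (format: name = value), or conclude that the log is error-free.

step 6, top = -4

Recomputing the run from the initial state:
step 1: [-3]
step 2: [-3, -2]
step 3: [-3, -2, 8]
step 4: [-3, -2, 8, 6]
step 5: [-3, -2, 2]
step 6: [-3, -4]
step 7: [-7]
step 8: [-7, 0]
step 9: [-7, 0, -9]
step 10: [-7, -9]
step 11: [2]
step 12: [2, 1]
step 13: [2, 1, -4]
step 14: [2, -3]
step 15: [2, -3, -6]
The first disagreement with the log is at step 6, where the value should be top = -4.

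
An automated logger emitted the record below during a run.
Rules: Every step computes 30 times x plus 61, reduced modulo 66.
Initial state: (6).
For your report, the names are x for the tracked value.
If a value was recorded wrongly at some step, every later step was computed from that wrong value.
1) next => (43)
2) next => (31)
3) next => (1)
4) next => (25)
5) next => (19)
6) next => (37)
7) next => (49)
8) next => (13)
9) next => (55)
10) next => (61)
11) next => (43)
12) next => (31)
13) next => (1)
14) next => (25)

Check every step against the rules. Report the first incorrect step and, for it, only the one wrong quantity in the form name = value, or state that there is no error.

no error

Step 1: x = (30*6 + 61) mod 66 = 43 — no discrepancy.
Step 2: x = (30*43 + 61) mod 66 = 31 — same as recorded.
Step 3: x = (30*31 + 61) mod 66 = 1 — confirmed correct.
Step 4: x = (30*1 + 61) mod 66 = 25 — consistent with the record.
Step 5: x = (30*25 + 61) mod 66 = 19 — same as recorded.
Step 6: x = (30*19 + 61) mod 66 = 37 — matches.
Step 7: x = (30*37 + 61) mod 66 = 49 — agrees with the record.
Step 8: x = (30*49 + 61) mod 66 = 13 — in agreement.
Step 9: x = (30*13 + 61) mod 66 = 55 — confirmed correct.
Step 10: x = (30*55 + 61) mod 66 = 61 — matches.
Step 11: x = (30*61 + 61) mod 66 = 43 — same as recorded.
Step 12: x = (30*43 + 61) mod 66 = 31 — matches.
Step 13: x = (30*31 + 61) mod 66 = 1 — no discrepancy.
Step 14: x = (30*1 + 61) mod 66 = 25 — agrees with the record.
All steps check out; nothing to correct.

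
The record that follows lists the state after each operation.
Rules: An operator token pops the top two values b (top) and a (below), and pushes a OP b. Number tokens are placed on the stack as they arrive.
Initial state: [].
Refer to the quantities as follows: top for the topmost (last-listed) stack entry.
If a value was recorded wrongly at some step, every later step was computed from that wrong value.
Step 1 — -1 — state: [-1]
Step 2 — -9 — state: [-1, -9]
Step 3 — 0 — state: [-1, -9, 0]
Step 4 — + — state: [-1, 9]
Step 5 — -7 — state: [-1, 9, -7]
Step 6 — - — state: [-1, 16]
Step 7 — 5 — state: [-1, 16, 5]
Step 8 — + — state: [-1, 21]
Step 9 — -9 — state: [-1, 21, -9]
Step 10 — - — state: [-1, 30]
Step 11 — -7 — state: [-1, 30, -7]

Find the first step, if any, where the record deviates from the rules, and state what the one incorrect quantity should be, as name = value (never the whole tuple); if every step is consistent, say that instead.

1. push -1: top = -1 (matches)
2. push -9: top = -9 (exactly as logged)
3. push 0: top = 0 (in agreement)
4. -9 + 0 = -9 (first mismatch against the record)
The earliest wrong entry is at step 4: it should read top = -9.

step 4, top = -9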